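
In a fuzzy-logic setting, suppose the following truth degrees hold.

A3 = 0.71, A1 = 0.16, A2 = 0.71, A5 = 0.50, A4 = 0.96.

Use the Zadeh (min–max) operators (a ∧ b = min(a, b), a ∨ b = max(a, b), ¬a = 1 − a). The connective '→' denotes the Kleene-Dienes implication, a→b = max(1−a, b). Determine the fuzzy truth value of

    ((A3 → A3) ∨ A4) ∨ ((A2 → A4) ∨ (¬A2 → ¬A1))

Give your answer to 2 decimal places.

0.96

A3 → A3  [Kleene-Dienes: max(1−a, b)] with a=0.71, b=0.71 → 0.71
(A3 → A3) ∨ A4 = max(a, b) on (0.71, 0.96) = 0.96
A2 → A4  [Kleene-Dienes: max(1−a, b)] with a=0.71, b=0.96 → 0.96
¬A2 = 1 − 0.71 = 0.29
¬A1 = 1 − 0.16 = 0.84
¬A2 → ¬A1  [Kleene-Dienes: max(1−a, b)] with a=0.29, b=0.84 → 0.84
(A2 → A4) ∨ (¬A2 → ¬A1) = max(a, b) on (0.96, 0.84) = 0.96
((A3 → A3) ∨ A4) ∨ ((A2 → A4) ∨ (¬A2 → ¬A1)) = max(a, b) on (0.96, 0.96) = 0.96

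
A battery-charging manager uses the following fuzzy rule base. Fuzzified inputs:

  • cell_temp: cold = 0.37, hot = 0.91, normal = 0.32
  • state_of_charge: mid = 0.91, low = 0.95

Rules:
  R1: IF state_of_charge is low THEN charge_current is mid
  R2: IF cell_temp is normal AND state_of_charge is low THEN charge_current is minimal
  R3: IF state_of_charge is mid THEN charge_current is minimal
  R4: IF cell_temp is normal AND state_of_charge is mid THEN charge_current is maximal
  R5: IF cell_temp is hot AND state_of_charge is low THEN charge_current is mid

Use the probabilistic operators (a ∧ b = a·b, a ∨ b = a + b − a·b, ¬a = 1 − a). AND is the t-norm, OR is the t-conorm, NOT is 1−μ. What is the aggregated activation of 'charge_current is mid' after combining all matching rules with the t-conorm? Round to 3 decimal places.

0.993

R1: low=0.95 → w = 0.9500
R2: normal=0.32, low=0.95; AND[a·b] → w = 0.3040
R3: mid=0.91 → w = 0.9100
R4: normal=0.32, mid=0.91; AND[a·b] → w = 0.2912
R5: hot=0.91, low=0.95; AND[a·b] → w = 0.8645
Rules with consequent 'mid': {R1, R5} → strengths 0.9500, 0.8645
Aggregate via t-conorm [a + b − a·b]: 0.9932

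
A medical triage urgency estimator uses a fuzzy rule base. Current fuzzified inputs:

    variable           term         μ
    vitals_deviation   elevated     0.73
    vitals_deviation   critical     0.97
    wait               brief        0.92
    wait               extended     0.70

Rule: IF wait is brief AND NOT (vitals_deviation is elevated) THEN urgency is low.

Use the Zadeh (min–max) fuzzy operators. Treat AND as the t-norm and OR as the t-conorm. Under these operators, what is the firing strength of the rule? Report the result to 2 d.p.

firing strength: brief=0.92, ¬elevated=1−0.73=0.27; AND[min(a, b)] → w = 0.27

0.27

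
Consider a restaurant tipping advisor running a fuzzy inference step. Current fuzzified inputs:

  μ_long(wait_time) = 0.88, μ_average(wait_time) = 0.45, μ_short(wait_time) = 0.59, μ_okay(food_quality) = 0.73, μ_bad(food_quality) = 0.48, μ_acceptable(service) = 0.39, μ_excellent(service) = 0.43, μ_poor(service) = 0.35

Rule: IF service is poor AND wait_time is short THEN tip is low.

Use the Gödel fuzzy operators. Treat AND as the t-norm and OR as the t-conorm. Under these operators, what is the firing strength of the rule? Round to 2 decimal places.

firing strength: poor=0.35, short=0.59; AND[min(a, b)] → w = 0.35

0.35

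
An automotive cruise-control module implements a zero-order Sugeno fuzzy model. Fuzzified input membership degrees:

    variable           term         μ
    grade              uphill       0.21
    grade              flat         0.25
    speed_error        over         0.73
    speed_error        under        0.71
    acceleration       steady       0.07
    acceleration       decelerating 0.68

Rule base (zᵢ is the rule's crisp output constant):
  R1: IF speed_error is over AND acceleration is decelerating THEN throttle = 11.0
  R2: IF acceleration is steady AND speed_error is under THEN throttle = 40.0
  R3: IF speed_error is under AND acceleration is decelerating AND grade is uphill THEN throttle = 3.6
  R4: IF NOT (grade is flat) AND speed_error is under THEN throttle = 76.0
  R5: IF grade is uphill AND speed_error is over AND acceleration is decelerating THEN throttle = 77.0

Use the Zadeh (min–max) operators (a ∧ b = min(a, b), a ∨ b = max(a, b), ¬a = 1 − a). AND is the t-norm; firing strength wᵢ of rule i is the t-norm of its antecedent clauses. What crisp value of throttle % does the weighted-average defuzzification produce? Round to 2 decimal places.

R1 (z=11.0): over=0.73, decelerating=0.68; AND[min(a, b)] → w = 0.68
R2 (z=40.0): steady=0.07, under=0.71; AND[min(a, b)] → w = 0.07
R3 (z=3.6): under=0.71, decelerating=0.68, uphill=0.21; AND[min(a, b)] → w = 0.21
R4 (z=76.0): ¬flat=1−0.25=0.75, under=0.71; AND[min(a, b)] → w = 0.71
R5 (z=77.0): uphill=0.21, over=0.73, decelerating=0.68; AND[min(a, b)] → w = 0.21
Weighted average = (0.68·11.0 + 0.07·40.0 + 0.21·3.6 + 0.71·76.0 + 0.21·77.0) / (0.68 + 0.07 + 0.21 + 0.71 + 0.21)
  = 81.1660 / 1.8800 = 43.17

43.17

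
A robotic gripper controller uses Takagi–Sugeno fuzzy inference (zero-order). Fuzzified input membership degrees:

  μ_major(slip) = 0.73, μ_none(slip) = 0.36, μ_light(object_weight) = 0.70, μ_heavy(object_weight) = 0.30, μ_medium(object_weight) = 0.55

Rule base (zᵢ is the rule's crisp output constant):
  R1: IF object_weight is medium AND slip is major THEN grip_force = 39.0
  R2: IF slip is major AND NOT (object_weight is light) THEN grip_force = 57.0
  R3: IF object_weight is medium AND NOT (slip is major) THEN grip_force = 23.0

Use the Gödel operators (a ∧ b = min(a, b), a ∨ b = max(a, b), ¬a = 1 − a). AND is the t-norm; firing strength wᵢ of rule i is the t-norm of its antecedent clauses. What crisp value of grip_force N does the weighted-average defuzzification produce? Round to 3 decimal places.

39.964

R1 (z=39.0): medium=0.55, major=0.73; AND[min(a, b)] → w = 0.55
R2 (z=57.0): major=0.73, ¬light=1−0.70=0.30; AND[min(a, b)] → w = 0.30
R3 (z=23.0): medium=0.55, ¬major=1−0.73=0.27; AND[min(a, b)] → w = 0.27
Weighted average = (0.55·39.0 + 0.30·57.0 + 0.27·23.0) / (0.55 + 0.30 + 0.27)
  = 44.7600 / 1.1200 = 39.964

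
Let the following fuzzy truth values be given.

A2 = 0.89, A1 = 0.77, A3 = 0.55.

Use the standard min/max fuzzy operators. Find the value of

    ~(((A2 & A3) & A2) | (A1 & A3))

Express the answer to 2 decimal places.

A2 & A3 = min(a, b) on (0.89, 0.55) = 0.55
(A2 & A3) & A2 = min(a, b) on (0.55, 0.89) = 0.55
A1 & A3 = min(a, b) on (0.77, 0.55) = 0.55
((A2 & A3) & A2) | (A1 & A3) = max(a, b) on (0.55, 0.55) = 0.55
~(((A2 & A3) & A2) | (A1 & A3)) = 1 − 0.55 = 0.45

0.45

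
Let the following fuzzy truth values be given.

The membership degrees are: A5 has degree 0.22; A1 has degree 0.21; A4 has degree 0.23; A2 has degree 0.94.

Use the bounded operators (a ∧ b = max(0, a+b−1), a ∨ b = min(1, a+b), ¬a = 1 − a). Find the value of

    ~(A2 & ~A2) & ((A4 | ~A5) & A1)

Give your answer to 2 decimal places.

0.21

~A2 = 1 − 0.94 = 0.06
A2 & ~A2 = max(0, a+b−1) on (0.94, 0.06) = 0.00
~(A2 & ~A2) = 1 − 0.00 = 1.00
~A5 = 1 − 0.22 = 0.78
A4 | ~A5 = min(1, a+b) on (0.23, 0.78) = 1.00
(A4 | ~A5) & A1 = max(0, a+b−1) on (1.00, 0.21) = 0.21
~(A2 & ~A2) & ((A4 | ~A5) & A1) = max(0, a+b−1) on (1.00, 0.21) = 0.21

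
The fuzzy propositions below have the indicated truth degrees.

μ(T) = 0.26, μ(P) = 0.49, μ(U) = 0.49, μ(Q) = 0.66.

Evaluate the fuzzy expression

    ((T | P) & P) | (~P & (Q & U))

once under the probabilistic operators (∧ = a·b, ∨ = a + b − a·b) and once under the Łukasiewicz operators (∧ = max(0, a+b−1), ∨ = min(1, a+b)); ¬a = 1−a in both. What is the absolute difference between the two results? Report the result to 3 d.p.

0.180

Under probabilistic:
  T | P = a + b − a·b on (0.2600, 0.4900) = 0.6226
  (T | P) & P = a·b on (0.6226, 0.4900) = 0.3051
  ~P = 1 − 0.4900 = 0.5100
  Q & U = a·b on (0.6600, 0.4900) = 0.3234
  ~P & (Q & U) = a·b on (0.5100, 0.3234) = 0.1649
  ((T | P) & P) | (~P & (Q & U)) = a + b − a·b on (0.3051, 0.1649) = 0.4197
  → value = 0.4197
Under Łukasiewicz:
  T | P = min(1, a+b) on (0.26, 0.49) = 0.75
  (T | P) & P = max(0, a+b−1) on (0.75, 0.49) = 0.24
  ~P = 1 − 0.49 = 0.51
  Q & U = max(0, a+b−1) on (0.66, 0.49) = 0.15
  ~P & (Q & U) = max(0, a+b−1) on (0.51, 0.15) = 0.00
  ((T | P) & P) | (~P & (Q & U)) = min(1, a+b) on (0.24, 0.00) = 0.24
  → value = 0.2400
|0.4197 − 0.2400| = 0.180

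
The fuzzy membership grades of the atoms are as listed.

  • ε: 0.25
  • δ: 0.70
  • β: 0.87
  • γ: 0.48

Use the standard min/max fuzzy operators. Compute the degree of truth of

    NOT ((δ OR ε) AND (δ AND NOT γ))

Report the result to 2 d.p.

0.48

δ OR ε = max(a, b) on (0.70, 0.25) = 0.70
NOT γ = 1 − 0.48 = 0.52
δ AND NOT γ = min(a, b) on (0.70, 0.52) = 0.52
(δ OR ε) AND (δ AND NOT γ) = min(a, b) on (0.70, 0.52) = 0.52
NOT ((δ OR ε) AND (δ AND NOT γ)) = 1 − 0.52 = 0.48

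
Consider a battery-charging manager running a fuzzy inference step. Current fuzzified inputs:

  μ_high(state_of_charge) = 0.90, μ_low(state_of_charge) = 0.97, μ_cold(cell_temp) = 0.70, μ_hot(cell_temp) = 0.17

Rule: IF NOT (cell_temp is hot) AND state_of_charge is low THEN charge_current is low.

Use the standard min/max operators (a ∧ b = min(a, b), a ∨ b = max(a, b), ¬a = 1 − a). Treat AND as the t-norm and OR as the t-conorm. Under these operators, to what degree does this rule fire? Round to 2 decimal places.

firing strength: ¬hot=1−0.17=0.83, low=0.97; AND[min(a, b)] → w = 0.83

0.83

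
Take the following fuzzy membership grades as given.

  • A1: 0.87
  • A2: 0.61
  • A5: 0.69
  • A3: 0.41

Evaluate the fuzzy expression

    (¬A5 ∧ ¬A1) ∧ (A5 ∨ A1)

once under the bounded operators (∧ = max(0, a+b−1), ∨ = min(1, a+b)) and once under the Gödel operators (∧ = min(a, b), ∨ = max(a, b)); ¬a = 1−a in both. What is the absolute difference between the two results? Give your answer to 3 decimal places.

0.130

Under bounded:
  ¬A5 = 1 − 0.69 = 0.31
  ¬A1 = 1 − 0.87 = 0.13
  ¬A5 ∧ ¬A1 = max(0, a+b−1) on (0.31, 0.13) = 0.00
  A5 ∨ A1 = min(1, a+b) on (0.69, 0.87) = 1.00
  (¬A5 ∧ ¬A1) ∧ (A5 ∨ A1) = max(0, a+b−1) on (0.00, 1.00) = 0.00
  → value = 0.0000
Under Gödel:
  ¬A5 = 1 − 0.69 = 0.31
  ¬A1 = 1 − 0.87 = 0.13
  ¬A5 ∧ ¬A1 = min(a, b) on (0.31, 0.13) = 0.13
  A5 ∨ A1 = max(a, b) on (0.69, 0.87) = 0.87
  (¬A5 ∧ ¬A1) ∧ (A5 ∨ A1) = min(a, b) on (0.13, 0.87) = 0.13
  → value = 0.1300
|0.0000 − 0.1300| = 0.130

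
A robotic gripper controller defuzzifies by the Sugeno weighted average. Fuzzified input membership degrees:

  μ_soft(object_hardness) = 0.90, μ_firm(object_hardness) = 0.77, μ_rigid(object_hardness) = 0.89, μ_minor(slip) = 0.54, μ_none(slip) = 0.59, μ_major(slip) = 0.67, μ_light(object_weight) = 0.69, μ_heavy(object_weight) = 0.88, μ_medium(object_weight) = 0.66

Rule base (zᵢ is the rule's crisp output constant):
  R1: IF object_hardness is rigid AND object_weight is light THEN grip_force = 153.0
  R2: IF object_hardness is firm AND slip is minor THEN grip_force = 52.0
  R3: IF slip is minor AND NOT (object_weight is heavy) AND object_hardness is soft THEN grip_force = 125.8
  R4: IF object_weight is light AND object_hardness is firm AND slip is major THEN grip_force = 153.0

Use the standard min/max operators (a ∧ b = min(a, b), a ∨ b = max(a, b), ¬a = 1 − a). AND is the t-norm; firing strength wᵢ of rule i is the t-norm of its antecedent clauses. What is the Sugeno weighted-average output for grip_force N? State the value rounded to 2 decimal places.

R1 (z=153.0): rigid=0.89, light=0.69; AND[min(a, b)] → w = 0.69
R2 (z=52.0): firm=0.77, minor=0.54; AND[min(a, b)] → w = 0.54
R3 (z=125.8): minor=0.54, ¬heavy=1−0.88=0.12, soft=0.90; AND[min(a, b)] → w = 0.12
R4 (z=153.0): light=0.69, firm=0.77, major=0.67; AND[min(a, b)] → w = 0.67
Weighted average = (0.69·153.0 + 0.54·52.0 + 0.12·125.8 + 0.67·153.0) / (0.69 + 0.54 + 0.12 + 0.67)
  = 251.2560 / 2.0200 = 124.38

124.38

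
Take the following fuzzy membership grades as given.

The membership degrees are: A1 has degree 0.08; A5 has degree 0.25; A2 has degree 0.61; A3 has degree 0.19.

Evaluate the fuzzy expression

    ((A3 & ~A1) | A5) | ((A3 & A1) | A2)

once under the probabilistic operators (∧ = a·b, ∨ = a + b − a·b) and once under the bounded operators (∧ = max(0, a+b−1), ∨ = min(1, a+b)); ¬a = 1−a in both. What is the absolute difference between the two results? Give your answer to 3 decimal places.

0.208

Under probabilistic:
  ~A1 = 1 − 0.0800 = 0.9200
  A3 & ~A1 = a·b on (0.1900, 0.9200) = 0.1748
  (A3 & ~A1) | A5 = a + b − a·b on (0.1748, 0.2500) = 0.3811
  A3 & A1 = a·b on (0.1900, 0.0800) = 0.0152
  (A3 & A1) | A2 = a + b − a·b on (0.0152, 0.6100) = 0.6159
  ((A3 & ~A1) | A5) | ((A3 & A1) | A2) = a + b − a·b on (0.3811, 0.6159) = 0.7623
  → value = 0.7623
Under bounded:
  ~A1 = 1 − 0.08 = 0.92
  A3 & ~A1 = max(0, a+b−1) on (0.19, 0.92) = 0.11
  (A3 & ~A1) | A5 = min(1, a+b) on (0.11, 0.25) = 0.36
  A3 & A1 = max(0, a+b−1) on (0.19, 0.08) = 0.00
  (A3 & A1) | A2 = min(1, a+b) on (0.00, 0.61) = 0.61
  ((A3 & ~A1) | A5) | ((A3 & A1) | A2) = min(1, a+b) on (0.36, 0.61) = 0.97
  → value = 0.9700
|0.7623 − 0.9700| = 0.208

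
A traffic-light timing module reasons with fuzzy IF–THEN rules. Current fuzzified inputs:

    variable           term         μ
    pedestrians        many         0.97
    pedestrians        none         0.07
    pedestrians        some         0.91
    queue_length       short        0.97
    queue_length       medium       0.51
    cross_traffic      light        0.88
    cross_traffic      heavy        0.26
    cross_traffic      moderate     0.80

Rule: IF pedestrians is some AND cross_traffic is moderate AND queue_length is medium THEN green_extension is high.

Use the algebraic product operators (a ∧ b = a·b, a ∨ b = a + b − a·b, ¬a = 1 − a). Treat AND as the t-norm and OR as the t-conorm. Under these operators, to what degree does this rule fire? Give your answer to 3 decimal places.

firing strength: some=0.91, moderate=0.80, medium=0.51; AND[a·b] → w = 0.3713

0.371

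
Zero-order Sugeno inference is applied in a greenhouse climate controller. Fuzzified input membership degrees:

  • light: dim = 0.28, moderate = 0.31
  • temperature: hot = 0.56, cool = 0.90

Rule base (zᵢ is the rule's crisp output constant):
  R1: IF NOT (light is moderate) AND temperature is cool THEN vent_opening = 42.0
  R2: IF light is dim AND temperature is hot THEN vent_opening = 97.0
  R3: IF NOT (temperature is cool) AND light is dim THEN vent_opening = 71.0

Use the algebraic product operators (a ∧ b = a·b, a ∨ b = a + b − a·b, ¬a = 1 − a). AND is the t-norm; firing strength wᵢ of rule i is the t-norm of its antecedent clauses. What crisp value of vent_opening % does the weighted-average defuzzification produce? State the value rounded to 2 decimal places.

53.71

R1 (z=42.0): ¬moderate=1−0.31=0.69, cool=0.90; AND[a·b] → w = 0.6210
R2 (z=97.0): dim=0.28, hot=0.56; AND[a·b] → w = 0.1568
R3 (z=71.0): ¬cool=1−0.90=0.10, dim=0.28; AND[a·b] → w = 0.0280
Weighted average = (0.6210·42.0 + 0.1568·97.0 + 0.0280·71.0) / (0.6210 + 0.1568 + 0.0280)
  = 43.2796 / 0.8058 = 53.71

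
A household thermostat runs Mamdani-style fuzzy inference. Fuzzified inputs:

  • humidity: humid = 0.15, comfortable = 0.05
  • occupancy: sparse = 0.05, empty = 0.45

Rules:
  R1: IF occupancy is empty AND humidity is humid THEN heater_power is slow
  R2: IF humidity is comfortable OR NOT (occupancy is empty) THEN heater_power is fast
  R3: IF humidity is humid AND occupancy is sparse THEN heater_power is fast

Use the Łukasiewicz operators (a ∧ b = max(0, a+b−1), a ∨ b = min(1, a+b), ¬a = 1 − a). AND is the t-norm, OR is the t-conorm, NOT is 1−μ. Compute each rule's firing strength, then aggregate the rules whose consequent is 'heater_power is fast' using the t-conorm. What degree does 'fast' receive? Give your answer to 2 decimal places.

R1: empty=0.45, humid=0.15; AND[max(0, a+b−1)] → w = 0.00
R2: comfortable=0.05, ¬empty=1−0.45=0.55; OR[min(1, a+b)] → w = 0.60
R3: humid=0.15, sparse=0.05; AND[max(0, a+b−1)] → w = 0.00
Rules with consequent 'fast': {R2, R3} → strengths 0.60, 0.00
Aggregate via t-conorm [min(1, a+b)]: 0.60

0.60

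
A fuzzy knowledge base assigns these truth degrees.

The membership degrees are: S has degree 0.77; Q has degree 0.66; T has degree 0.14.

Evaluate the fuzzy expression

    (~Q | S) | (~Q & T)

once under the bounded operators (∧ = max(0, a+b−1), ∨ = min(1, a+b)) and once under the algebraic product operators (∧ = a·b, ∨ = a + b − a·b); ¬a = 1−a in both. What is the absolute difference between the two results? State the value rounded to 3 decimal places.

Under bounded:
  ~Q = 1 − 0.66 = 0.34
  ~Q | S = min(1, a+b) on (0.34, 0.77) = 1.00
  ~Q = 1 − 0.66 = 0.34
  ~Q & T = max(0, a+b−1) on (0.34, 0.14) = 0.00
  (~Q | S) | (~Q & T) = min(1, a+b) on (1.00, 0.00) = 1.00
  → value = 1.0000
Under algebraic product:
  ~Q = 1 − 0.6600 = 0.3400
  ~Q | S = a + b − a·b on (0.3400, 0.7700) = 0.8482
  ~Q = 1 − 0.6600 = 0.3400
  ~Q & T = a·b on (0.3400, 0.1400) = 0.0476
  (~Q | S) | (~Q & T) = a + b − a·b on (0.8482, 0.0476) = 0.8554
  → value = 0.8554
|1.0000 − 0.8554| = 0.145

0.145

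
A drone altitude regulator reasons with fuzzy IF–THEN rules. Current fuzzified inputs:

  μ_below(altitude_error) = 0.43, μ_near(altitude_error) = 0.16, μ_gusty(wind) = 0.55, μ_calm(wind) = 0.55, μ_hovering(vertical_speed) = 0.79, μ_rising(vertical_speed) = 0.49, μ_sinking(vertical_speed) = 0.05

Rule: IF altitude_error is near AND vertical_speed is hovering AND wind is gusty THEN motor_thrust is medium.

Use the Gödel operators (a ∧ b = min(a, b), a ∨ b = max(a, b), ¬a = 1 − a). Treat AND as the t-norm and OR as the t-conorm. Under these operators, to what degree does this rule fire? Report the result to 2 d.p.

firing strength: near=0.16, hovering=0.79, gusty=0.55; AND[min(a, b)] → w = 0.16

0.16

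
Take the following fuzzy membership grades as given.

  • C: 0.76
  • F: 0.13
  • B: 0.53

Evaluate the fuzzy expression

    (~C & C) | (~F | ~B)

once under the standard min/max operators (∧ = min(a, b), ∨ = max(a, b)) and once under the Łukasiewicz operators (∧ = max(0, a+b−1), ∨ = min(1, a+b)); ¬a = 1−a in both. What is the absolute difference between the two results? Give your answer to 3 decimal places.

Under standard min/max:
  ~C = 1 − 0.76 = 0.24
  ~C & C = min(a, b) on (0.24, 0.76) = 0.24
  ~F = 1 − 0.13 = 0.87
  ~B = 1 − 0.53 = 0.47
  ~F | ~B = max(a, b) on (0.87, 0.47) = 0.87
  (~C & C) | (~F | ~B) = max(a, b) on (0.24, 0.87) = 0.87
  → value = 0.8700
Under Łukasiewicz:
  ~C = 1 − 0.76 = 0.24
  ~C & C = max(0, a+b−1) on (0.24, 0.76) = 0.00
  ~F = 1 − 0.13 = 0.87
  ~B = 1 − 0.53 = 0.47
  ~F | ~B = min(1, a+b) on (0.87, 0.47) = 1.00
  (~C & C) | (~F | ~B) = min(1, a+b) on (0.00, 1.00) = 1.00
  → value = 1.0000
|0.8700 − 1.0000| = 0.130

0.130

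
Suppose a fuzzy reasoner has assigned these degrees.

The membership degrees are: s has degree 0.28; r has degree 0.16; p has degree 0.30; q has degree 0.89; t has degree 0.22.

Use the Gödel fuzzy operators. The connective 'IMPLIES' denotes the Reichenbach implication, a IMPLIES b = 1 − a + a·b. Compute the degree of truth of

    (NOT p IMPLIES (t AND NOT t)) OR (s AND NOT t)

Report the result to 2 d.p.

NOT p = 1 − 0.30 = 0.70
NOT t = 1 − 0.22 = 0.78
t AND NOT t = min(a, b) on (0.22, 0.78) = 0.22
NOT p IMPLIES (t AND NOT t)  [Reichenbach: 1 − a + a·b] with a=0.70, b=0.22 → 0.45
NOT t = 1 − 0.22 = 0.78
s AND NOT t = min(a, b) on (0.28, 0.78) = 0.28
(NOT p IMPLIES (t AND NOT t)) OR (s AND NOT t) = max(a, b) on (0.45, 0.28) = 0.45

0.45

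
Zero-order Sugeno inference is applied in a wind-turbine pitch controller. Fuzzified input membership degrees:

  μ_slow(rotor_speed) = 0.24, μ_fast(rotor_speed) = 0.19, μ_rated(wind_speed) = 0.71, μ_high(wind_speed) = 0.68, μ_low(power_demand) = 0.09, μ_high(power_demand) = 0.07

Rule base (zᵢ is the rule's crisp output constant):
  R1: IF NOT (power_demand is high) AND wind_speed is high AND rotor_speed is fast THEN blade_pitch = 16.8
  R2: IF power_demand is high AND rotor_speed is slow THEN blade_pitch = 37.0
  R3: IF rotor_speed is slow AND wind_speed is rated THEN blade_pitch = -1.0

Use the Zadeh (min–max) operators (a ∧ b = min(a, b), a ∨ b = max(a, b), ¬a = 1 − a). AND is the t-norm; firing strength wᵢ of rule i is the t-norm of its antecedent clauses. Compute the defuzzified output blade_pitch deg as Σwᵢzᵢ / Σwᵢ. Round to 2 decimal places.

11.08

R1 (z=16.8): ¬high=1−0.07=0.93, high=0.68, fast=0.19; AND[min(a, b)] → w = 0.19
R2 (z=37.0): high=0.07, slow=0.24; AND[min(a, b)] → w = 0.07
R3 (z=-1.0): slow=0.24, rated=0.71; AND[min(a, b)] → w = 0.24
Weighted average = (0.19·16.8 + 0.07·37.0 + 0.24·-1.0) / (0.19 + 0.07 + 0.24)
  = 5.5420 / 0.5000 = 11.08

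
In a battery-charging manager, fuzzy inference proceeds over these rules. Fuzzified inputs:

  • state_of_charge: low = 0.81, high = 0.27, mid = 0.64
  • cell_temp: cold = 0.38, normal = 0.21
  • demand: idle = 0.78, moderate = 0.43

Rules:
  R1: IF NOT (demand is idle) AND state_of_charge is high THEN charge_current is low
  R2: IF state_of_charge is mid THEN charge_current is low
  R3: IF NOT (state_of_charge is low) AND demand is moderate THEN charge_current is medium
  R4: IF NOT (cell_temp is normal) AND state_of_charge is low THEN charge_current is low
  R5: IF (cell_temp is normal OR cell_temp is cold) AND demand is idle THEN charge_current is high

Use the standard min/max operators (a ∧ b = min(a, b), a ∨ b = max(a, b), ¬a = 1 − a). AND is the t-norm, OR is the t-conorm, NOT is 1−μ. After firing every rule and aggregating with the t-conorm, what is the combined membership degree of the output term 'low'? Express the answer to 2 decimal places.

R1: ¬idle=1−0.78=0.22, high=0.27; AND[min(a, b)] → w = 0.22
R2: mid=0.64 → w = 0.64
R3: ¬low=1−0.81=0.19, moderate=0.43; AND[min(a, b)] → w = 0.19
R4: ¬normal=1−0.21=0.79, low=0.81; AND[min(a, b)] → w = 0.79
R5: (normal=0.21 OR cold=0.38) = 0.38; AND[min(a, b)] with idle=0.78 → w = 0.38
Rules with consequent 'low': {R1, R2, R4} → strengths 0.22, 0.64, 0.79
Aggregate via t-conorm [max(a, b)]: 0.79

0.79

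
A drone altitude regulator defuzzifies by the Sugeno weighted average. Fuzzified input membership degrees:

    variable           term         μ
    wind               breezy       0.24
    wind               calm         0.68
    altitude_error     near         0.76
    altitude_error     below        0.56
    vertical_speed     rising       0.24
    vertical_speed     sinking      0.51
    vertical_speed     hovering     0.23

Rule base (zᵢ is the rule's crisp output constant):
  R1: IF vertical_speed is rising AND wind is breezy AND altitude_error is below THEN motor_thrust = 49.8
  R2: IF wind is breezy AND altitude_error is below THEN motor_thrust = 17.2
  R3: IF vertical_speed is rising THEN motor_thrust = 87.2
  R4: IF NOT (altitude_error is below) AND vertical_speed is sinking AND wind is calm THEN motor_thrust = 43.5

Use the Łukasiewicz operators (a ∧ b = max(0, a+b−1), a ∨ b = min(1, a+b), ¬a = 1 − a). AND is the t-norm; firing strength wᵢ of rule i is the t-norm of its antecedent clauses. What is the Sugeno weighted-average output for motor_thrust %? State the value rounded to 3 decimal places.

87.200

R1 (z=49.8): rising=0.24, breezy=0.24, below=0.56; AND[max(0, a+b−1)] → w = 0.00
R2 (z=17.2): breezy=0.24, below=0.56; AND[max(0, a+b−1)] → w = 0.00
R3 (z=87.2): rising=0.24 → w = 0.24
R4 (z=43.5): ¬below=1−0.56=0.44, sinking=0.51, calm=0.68; AND[max(0, a+b−1)] → w = 0.00
Weighted average = (0.00·49.8 + 0.00·17.2 + 0.24·87.2 + 0.00·43.5) / (0.00 + 0.00 + 0.24 + 0.00)
  = 20.9280 / 0.2400 = 87.200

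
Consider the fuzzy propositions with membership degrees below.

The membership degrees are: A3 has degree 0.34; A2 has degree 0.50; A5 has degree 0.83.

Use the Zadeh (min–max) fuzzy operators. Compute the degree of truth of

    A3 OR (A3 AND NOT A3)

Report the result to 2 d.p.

NOT A3 = 1 − 0.34 = 0.66
A3 AND NOT A3 = min(a, b) on (0.34, 0.66) = 0.34
A3 OR (A3 AND NOT A3) = max(a, b) on (0.34, 0.34) = 0.34

0.34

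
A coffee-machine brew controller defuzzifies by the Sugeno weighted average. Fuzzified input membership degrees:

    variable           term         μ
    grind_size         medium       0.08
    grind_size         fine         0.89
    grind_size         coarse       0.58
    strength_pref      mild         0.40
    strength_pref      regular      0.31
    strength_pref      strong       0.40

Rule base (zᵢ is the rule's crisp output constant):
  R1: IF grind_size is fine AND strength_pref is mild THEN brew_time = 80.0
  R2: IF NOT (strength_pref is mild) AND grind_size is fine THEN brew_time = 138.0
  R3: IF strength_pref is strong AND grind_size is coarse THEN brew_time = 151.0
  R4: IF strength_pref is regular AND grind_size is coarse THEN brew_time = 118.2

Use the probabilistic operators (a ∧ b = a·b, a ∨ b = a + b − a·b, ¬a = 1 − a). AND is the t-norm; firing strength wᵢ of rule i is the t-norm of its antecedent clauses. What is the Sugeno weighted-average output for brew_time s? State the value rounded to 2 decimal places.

R1 (z=80.0): fine=0.89, mild=0.40; AND[a·b] → w = 0.3560
R2 (z=138.0): ¬mild=1−0.40=0.60, fine=0.89; AND[a·b] → w = 0.5340
R3 (z=151.0): strong=0.40, coarse=0.58; AND[a·b] → w = 0.2320
R4 (z=118.2): regular=0.31, coarse=0.58; AND[a·b] → w = 0.1798
Weighted average = (0.3560·80.0 + 0.5340·138.0 + 0.2320·151.0 + 0.1798·118.2) / (0.3560 + 0.5340 + 0.2320 + 0.1798)
  = 158.4564 / 1.3018 = 121.72

121.72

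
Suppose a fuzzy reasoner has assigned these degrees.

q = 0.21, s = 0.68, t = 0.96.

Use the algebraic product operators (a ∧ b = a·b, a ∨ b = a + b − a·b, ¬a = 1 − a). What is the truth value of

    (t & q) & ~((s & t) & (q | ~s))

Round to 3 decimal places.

t & q = a·b on (0.9600, 0.2100) = 0.2016
s & t = a·b on (0.6800, 0.9600) = 0.6528
~s = 1 − 0.6800 = 0.3200
q | ~s = a + b − a·b on (0.2100, 0.3200) = 0.4628
(s & t) & (q | ~s) = a·b on (0.6528, 0.4628) = 0.3021
~((s & t) & (q | ~s)) = 1 − 0.3021 = 0.6979
(t & q) & ~((s & t) & (q | ~s)) = a·b on (0.2016, 0.6979) = 0.1407

0.141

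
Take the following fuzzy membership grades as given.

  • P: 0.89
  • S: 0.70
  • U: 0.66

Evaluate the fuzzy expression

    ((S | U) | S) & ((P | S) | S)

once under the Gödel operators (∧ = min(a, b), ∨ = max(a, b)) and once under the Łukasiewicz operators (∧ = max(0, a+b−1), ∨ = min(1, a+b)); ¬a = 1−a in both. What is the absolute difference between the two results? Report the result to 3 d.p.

0.300

Under Gödel:
  S | U = max(a, b) on (0.70, 0.66) = 0.70
  (S | U) | S = max(a, b) on (0.70, 0.70) = 0.70
  P | S = max(a, b) on (0.89, 0.70) = 0.89
  (P | S) | S = max(a, b) on (0.89, 0.70) = 0.89
  ((S | U) | S) & ((P | S) | S) = min(a, b) on (0.70, 0.89) = 0.70
  → value = 0.7000
Under Łukasiewicz:
  S | U = min(1, a+b) on (0.70, 0.66) = 1.00
  (S | U) | S = min(1, a+b) on (1.00, 0.70) = 1.00
  P | S = min(1, a+b) on (0.89, 0.70) = 1.00
  (P | S) | S = min(1, a+b) on (1.00, 0.70) = 1.00
  ((S | U) | S) & ((P | S) | S) = max(0, a+b−1) on (1.00, 1.00) = 1.00
  → value = 1.0000
|0.7000 − 1.0000| = 0.300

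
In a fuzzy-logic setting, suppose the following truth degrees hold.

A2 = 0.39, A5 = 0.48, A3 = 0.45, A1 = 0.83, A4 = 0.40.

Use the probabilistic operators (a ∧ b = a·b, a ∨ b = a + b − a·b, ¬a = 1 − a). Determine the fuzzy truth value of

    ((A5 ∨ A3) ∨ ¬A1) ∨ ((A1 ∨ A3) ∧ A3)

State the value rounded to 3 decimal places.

A5 ∨ A3 = a + b − a·b on (0.4800, 0.4500) = 0.7140
¬A1 = 1 − 0.8300 = 0.1700
(A5 ∨ A3) ∨ ¬A1 = a + b − a·b on (0.7140, 0.1700) = 0.7626
A1 ∨ A3 = a + b − a·b on (0.8300, 0.4500) = 0.9065
(A1 ∨ A3) ∧ A3 = a·b on (0.9065, 0.4500) = 0.4079
((A5 ∨ A3) ∨ ¬A1) ∨ ((A1 ∨ A3) ∧ A3) = a + b − a·b on (0.7626, 0.4079) = 0.8595

0.859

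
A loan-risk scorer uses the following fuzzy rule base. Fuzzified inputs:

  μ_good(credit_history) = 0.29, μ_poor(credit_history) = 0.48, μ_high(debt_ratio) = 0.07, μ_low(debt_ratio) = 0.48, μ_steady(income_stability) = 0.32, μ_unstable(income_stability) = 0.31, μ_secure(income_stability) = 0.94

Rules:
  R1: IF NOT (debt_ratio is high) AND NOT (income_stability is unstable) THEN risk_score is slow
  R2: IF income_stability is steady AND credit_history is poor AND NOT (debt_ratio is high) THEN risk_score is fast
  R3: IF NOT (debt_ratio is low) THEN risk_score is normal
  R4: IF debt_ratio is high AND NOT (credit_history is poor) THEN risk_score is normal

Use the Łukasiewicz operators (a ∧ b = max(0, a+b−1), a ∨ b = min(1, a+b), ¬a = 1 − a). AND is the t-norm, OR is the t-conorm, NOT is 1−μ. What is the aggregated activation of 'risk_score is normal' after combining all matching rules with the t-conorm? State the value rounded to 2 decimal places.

R1: ¬high=1−0.07=0.93, ¬unstable=1−0.31=0.69; AND[max(0, a+b−1)] → w = 0.62
R2: steady=0.32, poor=0.48, ¬high=1−0.07=0.93; AND[max(0, a+b−1)] → w = 0.00
R3: ¬low=1−0.48=0.52 → w = 0.52
R4: high=0.07, ¬poor=1−0.48=0.52; AND[max(0, a+b−1)] → w = 0.00
Rules with consequent 'normal': {R3, R4} → strengths 0.52, 0.00
Aggregate via t-conorm [min(1, a+b)]: 0.52

0.52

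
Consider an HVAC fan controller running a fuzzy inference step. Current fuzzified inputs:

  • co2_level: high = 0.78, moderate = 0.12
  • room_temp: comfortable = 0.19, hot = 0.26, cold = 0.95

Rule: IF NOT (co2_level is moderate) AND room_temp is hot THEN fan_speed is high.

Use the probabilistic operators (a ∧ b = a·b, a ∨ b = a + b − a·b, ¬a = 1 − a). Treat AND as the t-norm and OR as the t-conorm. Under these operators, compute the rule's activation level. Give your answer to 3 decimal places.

0.229

firing strength: ¬moderate=1−0.12=0.88, hot=0.26; AND[a·b] → w = 0.2288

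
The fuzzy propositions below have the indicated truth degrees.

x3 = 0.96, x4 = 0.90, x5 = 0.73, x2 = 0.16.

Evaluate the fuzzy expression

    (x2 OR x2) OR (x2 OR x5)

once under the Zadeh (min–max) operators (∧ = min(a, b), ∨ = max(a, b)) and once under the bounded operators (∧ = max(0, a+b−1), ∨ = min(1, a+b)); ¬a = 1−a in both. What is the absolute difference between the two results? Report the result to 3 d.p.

Under Zadeh (min–max):
  x2 OR x2 = max(a, b) on (0.16, 0.16) = 0.16
  x2 OR x5 = max(a, b) on (0.16, 0.73) = 0.73
  (x2 OR x2) OR (x2 OR x5) = max(a, b) on (0.16, 0.73) = 0.73
  → value = 0.7300
Under bounded:
  x2 OR x2 = min(1, a+b) on (0.16, 0.16) = 0.32
  x2 OR x5 = min(1, a+b) on (0.16, 0.73) = 0.89
  (x2 OR x2) OR (x2 OR x5) = min(1, a+b) on (0.32, 0.89) = 1.00
  → value = 1.0000
|0.7300 − 1.0000| = 0.270

0.270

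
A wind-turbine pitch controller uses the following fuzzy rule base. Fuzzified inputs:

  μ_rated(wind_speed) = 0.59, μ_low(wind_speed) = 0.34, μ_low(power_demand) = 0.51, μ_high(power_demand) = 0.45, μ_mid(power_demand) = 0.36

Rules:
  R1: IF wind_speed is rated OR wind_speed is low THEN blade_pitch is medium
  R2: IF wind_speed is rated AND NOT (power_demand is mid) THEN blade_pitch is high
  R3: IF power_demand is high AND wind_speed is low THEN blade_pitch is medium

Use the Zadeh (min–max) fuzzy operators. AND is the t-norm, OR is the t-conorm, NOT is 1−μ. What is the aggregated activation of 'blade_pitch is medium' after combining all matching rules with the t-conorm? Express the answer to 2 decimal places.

R1: rated=0.59, low=0.34; OR[max(a, b)] → w = 0.59
R2: rated=0.59, ¬mid=1−0.36=0.64; AND[min(a, b)] → w = 0.59
R3: high=0.45, low=0.34; AND[min(a, b)] → w = 0.34
Rules with consequent 'medium': {R1, R3} → strengths 0.59, 0.34
Aggregate via t-conorm [max(a, b)]: 0.59

0.59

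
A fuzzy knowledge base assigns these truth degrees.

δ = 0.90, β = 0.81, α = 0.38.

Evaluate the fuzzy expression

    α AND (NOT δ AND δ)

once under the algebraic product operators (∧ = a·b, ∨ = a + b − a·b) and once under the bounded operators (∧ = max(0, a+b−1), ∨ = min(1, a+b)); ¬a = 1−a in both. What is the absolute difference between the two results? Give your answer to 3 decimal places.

Under algebraic product:
  NOT δ = 1 − 0.9000 = 0.1000
  NOT δ AND δ = a·b on (0.1000, 0.9000) = 0.0900
  α AND (NOT δ AND δ) = a·b on (0.3800, 0.0900) = 0.0342
  → value = 0.0342
Under bounded:
  NOT δ = 1 − 0.90 = 0.10
  NOT δ AND δ = max(0, a+b−1) on (0.10, 0.90) = 0.00
  α AND (NOT δ AND δ) = max(0, a+b−1) on (0.38, 0.00) = 0.00
  → value = 0.0000
|0.0342 − 0.0000| = 0.034

0.034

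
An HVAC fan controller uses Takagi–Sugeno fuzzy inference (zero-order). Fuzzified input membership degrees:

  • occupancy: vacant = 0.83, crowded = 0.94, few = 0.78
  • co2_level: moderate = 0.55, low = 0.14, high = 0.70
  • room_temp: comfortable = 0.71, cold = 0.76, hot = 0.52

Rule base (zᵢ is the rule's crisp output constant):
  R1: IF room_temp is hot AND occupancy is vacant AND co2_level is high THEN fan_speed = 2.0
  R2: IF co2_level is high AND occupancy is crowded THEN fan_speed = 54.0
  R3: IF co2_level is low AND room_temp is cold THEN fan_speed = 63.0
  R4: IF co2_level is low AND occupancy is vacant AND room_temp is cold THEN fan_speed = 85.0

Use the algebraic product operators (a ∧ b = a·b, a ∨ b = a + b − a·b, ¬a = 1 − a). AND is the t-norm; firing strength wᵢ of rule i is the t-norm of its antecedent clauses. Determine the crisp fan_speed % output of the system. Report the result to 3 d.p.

43.596

R1 (z=2.0): hot=0.52, vacant=0.83, high=0.70; AND[a·b] → w = 0.3021
R2 (z=54.0): high=0.70, crowded=0.94; AND[a·b] → w = 0.6580
R3 (z=63.0): low=0.14, cold=0.76; AND[a·b] → w = 0.1064
R4 (z=85.0): low=0.14, vacant=0.83, cold=0.76; AND[a·b] → w = 0.0883
Weighted average = (0.3021·2.0 + 0.6580·54.0 + 0.1064·63.0 + 0.0883·85.0) / (0.3021 + 0.6580 + 0.1064 + 0.0883)
  = 50.3460 / 1.1548 = 43.596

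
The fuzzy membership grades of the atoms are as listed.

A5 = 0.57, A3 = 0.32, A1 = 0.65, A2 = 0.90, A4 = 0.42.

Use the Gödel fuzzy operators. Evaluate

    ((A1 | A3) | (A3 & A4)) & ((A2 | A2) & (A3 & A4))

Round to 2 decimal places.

0.32

A1 | A3 = max(a, b) on (0.65, 0.32) = 0.65
A3 & A4 = min(a, b) on (0.32, 0.42) = 0.32
(A1 | A3) | (A3 & A4) = max(a, b) on (0.65, 0.32) = 0.65
A2 | A2 = max(a, b) on (0.90, 0.90) = 0.90
A3 & A4 = min(a, b) on (0.32, 0.42) = 0.32
(A2 | A2) & (A3 & A4) = min(a, b) on (0.90, 0.32) = 0.32
((A1 | A3) | (A3 & A4)) & ((A2 | A2) & (A3 & A4)) = min(a, b) on (0.65, 0.32) = 0.32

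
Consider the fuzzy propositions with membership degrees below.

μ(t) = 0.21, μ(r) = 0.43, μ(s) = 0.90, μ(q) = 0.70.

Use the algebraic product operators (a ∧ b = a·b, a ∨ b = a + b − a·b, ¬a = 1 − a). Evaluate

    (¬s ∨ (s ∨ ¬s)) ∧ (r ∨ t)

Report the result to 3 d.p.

¬s = 1 − 0.9000 = 0.1000
¬s = 1 − 0.9000 = 0.1000
s ∨ ¬s = a + b − a·b on (0.9000, 0.1000) = 0.9100
¬s ∨ (s ∨ ¬s) = a + b − a·b on (0.1000, 0.9100) = 0.9190
r ∨ t = a + b − a·b on (0.4300, 0.2100) = 0.5497
(¬s ∨ (s ∨ ¬s)) ∧ (r ∨ t) = a·b on (0.9190, 0.5497) = 0.5052

0.505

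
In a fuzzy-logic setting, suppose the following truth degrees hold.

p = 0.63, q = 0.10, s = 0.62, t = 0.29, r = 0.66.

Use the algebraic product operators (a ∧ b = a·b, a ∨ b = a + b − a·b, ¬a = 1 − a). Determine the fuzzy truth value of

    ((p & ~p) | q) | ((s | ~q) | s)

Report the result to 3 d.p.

0.990

~p = 1 − 0.6300 = 0.3700
p & ~p = a·b on (0.6300, 0.3700) = 0.2331
(p & ~p) | q = a + b − a·b on (0.2331, 0.1000) = 0.3098
~q = 1 − 0.1000 = 0.9000
s | ~q = a + b − a·b on (0.6200, 0.9000) = 0.9620
(s | ~q) | s = a + b − a·b on (0.9620, 0.6200) = 0.9856
((p & ~p) | q) | ((s | ~q) | s) = a + b − a·b on (0.3098, 0.9856) = 0.9900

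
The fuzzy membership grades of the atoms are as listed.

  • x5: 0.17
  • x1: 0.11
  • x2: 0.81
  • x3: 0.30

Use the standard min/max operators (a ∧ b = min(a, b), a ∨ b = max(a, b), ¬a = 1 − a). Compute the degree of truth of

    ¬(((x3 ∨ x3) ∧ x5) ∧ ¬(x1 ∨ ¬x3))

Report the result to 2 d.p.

x3 ∨ x3 = max(a, b) on (0.30, 0.30) = 0.30
(x3 ∨ x3) ∧ x5 = min(a, b) on (0.30, 0.17) = 0.17
¬x3 = 1 − 0.30 = 0.70
x1 ∨ ¬x3 = max(a, b) on (0.11, 0.70) = 0.70
¬(x1 ∨ ¬x3) = 1 − 0.70 = 0.30
((x3 ∨ x3) ∧ x5) ∧ ¬(x1 ∨ ¬x3) = min(a, b) on (0.17, 0.30) = 0.17
¬(((x3 ∨ x3) ∧ x5) ∧ ¬(x1 ∨ ¬x3)) = 1 − 0.17 = 0.83

0.83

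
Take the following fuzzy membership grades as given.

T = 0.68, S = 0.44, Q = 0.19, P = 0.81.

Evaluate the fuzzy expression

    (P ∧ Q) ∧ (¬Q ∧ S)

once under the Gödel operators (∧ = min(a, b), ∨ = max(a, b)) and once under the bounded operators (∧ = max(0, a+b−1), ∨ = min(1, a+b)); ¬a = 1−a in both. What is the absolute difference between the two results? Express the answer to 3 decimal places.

Under Gödel:
  P ∧ Q = min(a, b) on (0.81, 0.19) = 0.19
  ¬Q = 1 − 0.19 = 0.81
  ¬Q ∧ S = min(a, b) on (0.81, 0.44) = 0.44
  (P ∧ Q) ∧ (¬Q ∧ S) = min(a, b) on (0.19, 0.44) = 0.19
  → value = 0.1900
Under bounded:
  P ∧ Q = max(0, a+b−1) on (0.81, 0.19) = 0.00
  ¬Q = 1 − 0.19 = 0.81
  ¬Q ∧ S = max(0, a+b−1) on (0.81, 0.44) = 0.25
  (P ∧ Q) ∧ (¬Q ∧ S) = max(0, a+b−1) on (0.00, 0.25) = 0.00
  → value = 0.0000
|0.1900 − 0.0000| = 0.190

0.190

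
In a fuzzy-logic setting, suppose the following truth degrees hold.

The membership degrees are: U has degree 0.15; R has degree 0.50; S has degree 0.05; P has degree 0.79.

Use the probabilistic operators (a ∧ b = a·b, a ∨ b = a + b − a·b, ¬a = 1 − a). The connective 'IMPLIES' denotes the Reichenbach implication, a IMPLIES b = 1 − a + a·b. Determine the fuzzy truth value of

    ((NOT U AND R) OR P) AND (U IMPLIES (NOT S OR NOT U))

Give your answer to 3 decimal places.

0.878

NOT U = 1 − 0.1500 = 0.8500
NOT U AND R = a·b on (0.8500, 0.5000) = 0.4250
(NOT U AND R) OR P = a + b − a·b on (0.4250, 0.7900) = 0.8793
NOT S = 1 − 0.0500 = 0.9500
NOT U = 1 − 0.1500 = 0.8500
NOT S OR NOT U = a + b − a·b on (0.9500, 0.8500) = 0.9925
U IMPLIES (NOT S OR NOT U)  [Reichenbach: 1 − a + a·b] with a=0.1500, b=0.9925 → 0.9989
((NOT U AND R) OR P) AND (U IMPLIES (NOT S OR NOT U)) = a·b on (0.8793, 0.9989) = 0.8783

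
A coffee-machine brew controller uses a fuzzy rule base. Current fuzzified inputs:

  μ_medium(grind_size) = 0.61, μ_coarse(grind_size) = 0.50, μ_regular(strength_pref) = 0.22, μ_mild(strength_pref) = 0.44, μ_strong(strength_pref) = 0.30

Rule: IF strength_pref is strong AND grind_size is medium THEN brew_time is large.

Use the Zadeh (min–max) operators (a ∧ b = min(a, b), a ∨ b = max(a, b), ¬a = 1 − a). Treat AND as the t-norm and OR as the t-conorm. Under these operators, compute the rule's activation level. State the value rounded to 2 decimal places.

firing strength: strong=0.30, medium=0.61; AND[min(a, b)] → w = 0.30

0.30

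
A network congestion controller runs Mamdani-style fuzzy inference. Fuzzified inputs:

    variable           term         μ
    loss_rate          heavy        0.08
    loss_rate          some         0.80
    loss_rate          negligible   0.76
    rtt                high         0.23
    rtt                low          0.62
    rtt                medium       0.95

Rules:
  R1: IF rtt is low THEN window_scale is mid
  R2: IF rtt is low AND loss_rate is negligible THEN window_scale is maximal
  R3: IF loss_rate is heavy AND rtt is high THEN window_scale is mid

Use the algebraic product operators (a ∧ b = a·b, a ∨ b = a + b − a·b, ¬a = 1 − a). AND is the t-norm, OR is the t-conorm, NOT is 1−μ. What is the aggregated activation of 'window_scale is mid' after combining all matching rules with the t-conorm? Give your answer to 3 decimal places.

0.627

R1: low=0.62 → w = 0.6200
R2: low=0.62, negligible=0.76; AND[a·b] → w = 0.4712
R3: heavy=0.08, high=0.23; AND[a·b] → w = 0.0184
Rules with consequent 'mid': {R1, R3} → strengths 0.6200, 0.0184
Aggregate via t-conorm [a + b − a·b]: 0.6270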